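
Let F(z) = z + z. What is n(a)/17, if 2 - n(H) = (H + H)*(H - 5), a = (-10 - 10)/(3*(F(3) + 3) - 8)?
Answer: -3878/6137 ≈ -0.63190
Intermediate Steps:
F(z) = 2*z
a = -20/19 (a = (-10 - 10)/(3*(2*3 + 3) - 8) = -20/(3*(6 + 3) - 8) = -20/(3*9 - 8) = -20/(27 - 8) = -20/19 ≈ -1.0526)
n(H) = 2 - 2*H*(-5 + H) (n(H) = 2 - (H + H)*(H - 5) = 2 - 2*H*(-5 + H))
n(a)/17 = (2 - 2*(-20/19)² + 10*(-20/19))/17 = (2 - 2*400/361 - 200/19)*(1/17) = (2 - 800/361 - 200/19)*(1/17) = -3878/361*1/17 = -3878/6137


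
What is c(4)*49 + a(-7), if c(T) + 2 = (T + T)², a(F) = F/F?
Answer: 3039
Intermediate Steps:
a(F) = 1
c(T) = -2 + 4*T² (c(T) = -2 + (T + T)² = -2 + (2*T)² = -2 + 4*T²)
c(4)*49 + a(-7) = (-2 + 4*4²)*49 + 1 = (-2 + 4*16)*49 + 1 = (-2 + 64)*49 + 1 = 62*49 + 1 = 3038 + 1 = 3039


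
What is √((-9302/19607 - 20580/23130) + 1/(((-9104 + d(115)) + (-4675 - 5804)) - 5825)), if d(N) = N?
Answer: 61*I*√5955422029917194121/127451401707 ≈ 1.168*I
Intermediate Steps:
√((-9302/19607 - 20580/23130) + 1/(((-9104 + d(115)) + (-4675 - 5804)) - 5825)) = √((-9302/19607 - 20580/23130) + 1/(((-9104 + 115) + (-4675 - 5804)) - 5825)) = √((-9302*1/19607 - 20580*1/23130) + 1/((-8989 - 10479) - 5825)) = √((-9302/19607 - 686/771) + 1/(-19468 - 5825)) = √(-20622244/15116997 + 1/(-25293)) = √(-20622244/15116997 - 1/25293) = √(-173871178163/127451401707) = 61*I*√5955422029917194121/127451401707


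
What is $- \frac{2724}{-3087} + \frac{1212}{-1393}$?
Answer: $\frac{2528}{204771} \approx 0.012345$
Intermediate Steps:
$- \frac{2724}{-3087} + \frac{1212}{-1393} = \left(-2724\right) \left(- \frac{1}{3087}\right) + 1212 \left(- \frac{1}{1393}\right) = \frac{908}{1029} - \frac{1212}{1393} = \frac{2528}{204771}$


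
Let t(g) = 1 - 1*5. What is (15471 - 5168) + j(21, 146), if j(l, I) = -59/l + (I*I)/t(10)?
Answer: 104395/21 ≈ 4971.2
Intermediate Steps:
t(g) = -4 (t(g) = 1 - 5 = -4)
j(l, I) = -59/l - I²/4 (j(l, I) = -59/l + (I*I)/(-4) = -59/l + I²*(-¼) = -59/l - I²/4)
(15471 - 5168) + j(21, 146) = (15471 - 5168) + (-59/21 - ¼*146²) = 10303 + (-59*1/21 - ¼*21316) = 10303 + (-59/21 - 5329) = 10303 - 111968/21 = 104395/21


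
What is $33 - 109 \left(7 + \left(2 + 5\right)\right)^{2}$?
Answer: $-21331$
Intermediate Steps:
$33 - 109 \left(7 + \left(2 + 5\right)\right)^{2} = 33 - 109 \left(7 + 7\right)^{2} = 33 - 109 \cdot 14^{2} = 33 - 21364 = -21331$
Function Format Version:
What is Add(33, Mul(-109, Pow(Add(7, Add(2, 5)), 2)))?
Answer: -21331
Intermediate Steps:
Add(33, Mul(-109, Pow(Add(7, Add(2, 5)), 2))) = Add(33, Mul(-109, Pow(Add(7, 7), 2))) = Add(33, Mul(-109, Pow(14, 2))) = Add(33, Mul(-109, 196)) = Add(33, -21364) = -21331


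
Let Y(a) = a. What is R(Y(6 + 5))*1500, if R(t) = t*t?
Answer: 181500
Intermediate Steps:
R(t) = t**2
R(Y(6 + 5))*1500 = (6 + 5)**2*1500 = 11**2*1500 = 121*1500 = 181500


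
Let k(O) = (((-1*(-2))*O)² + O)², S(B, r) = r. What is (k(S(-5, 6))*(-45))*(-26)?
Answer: 26325000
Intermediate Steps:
k(O) = (O + 4*O²)² (k(O) = ((2*O)² + O)² = (4*O² + O)² = (O + 4*O²)²)
(k(S(-5, 6))*(-45))*(-26) = ((6²*(1 + 4*6)²)*(-45))*(-26) = ((36*(1 + 24)²)*(-45))*(-26) = ((36*25²)*(-45))*(-26) = ((36*625)*(-45))*(-26) = (22500*(-45))*(-26) = -1012500*(-26) = 26325000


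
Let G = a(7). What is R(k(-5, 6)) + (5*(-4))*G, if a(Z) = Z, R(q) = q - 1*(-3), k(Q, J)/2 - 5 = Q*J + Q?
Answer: -197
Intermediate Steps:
k(Q, J) = 10 + 2*Q + 2*J*Q (k(Q, J) = 10 + 2*(Q*J + Q) = 10 + 2*(J*Q + Q) = 10 + 2*(Q + J*Q) = 10 + (2*Q + 2*J*Q) = 10 + 2*Q + 2*J*Q)
R(q) = 3 + q (R(q) = q + 3 = 3 + q)
G = 7
R(k(-5, 6)) + (5*(-4))*G = (3 + (10 + 2*(-5) + 2*6*(-5))) + (5*(-4))*7 = (3 + (10 - 10 - 60)) - 20*7 = (3 - 60) - 140 = -57 - 140 = -197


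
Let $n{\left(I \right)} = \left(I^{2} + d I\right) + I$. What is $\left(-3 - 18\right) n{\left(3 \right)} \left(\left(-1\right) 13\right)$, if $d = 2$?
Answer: $4914$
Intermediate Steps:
$n{\left(I \right)} = I^{2} + 3 I$ ($n{\left(I \right)} = \left(I^{2} + 2 I\right) + I = I^{2} + 3 I$)
$\left(-3 - 18\right) n{\left(3 \right)} \left(\left(-1\right) 13\right) = \left(-3 - 18\right) 3 \left(3 + 3\right) \left(\left(-1\right) 13\right) = - 21 \cdot 3 \cdot 6 \left(-13\right) = \left(-21\right) 18 \left(-13\right) = \left(-378\right) \left(-13\right) = 4914$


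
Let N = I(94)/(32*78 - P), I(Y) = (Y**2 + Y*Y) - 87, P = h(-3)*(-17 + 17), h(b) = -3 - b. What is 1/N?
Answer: 2496/17585 ≈ 0.14194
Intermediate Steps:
P = 0 (P = (-3 - 1*(-3))*(-17 + 17) = (-3 + 3)*0 = 0*0 = 0)
I(Y) = -87 + 2*Y**2 (I(Y) = (Y**2 + Y**2) - 87 = 2*Y**2 - 87 = -87 + 2*Y**2)
N = 17585/2496 (N = (-87 + 2*94**2)/(32*78 - 1*0) = (-87 + 2*8836)/(2496 + 0) = (-87 + 17672)/2496 = 17585*(1/2496) = 17585/2496 ≈ 7.0453)
1/N = 1/(17585/2496) = 2496/17585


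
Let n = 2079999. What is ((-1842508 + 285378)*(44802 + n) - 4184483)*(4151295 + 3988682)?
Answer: -26931891806391810901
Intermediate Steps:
((-1842508 + 285378)*(44802 + n) - 4184483)*(4151295 + 3988682) = ((-1842508 + 285378)*(44802 + 2079999) - 4184483)*(4151295 + 3988682) = (-1557130*2124801 - 4184483)*8139977 = (-3308591381130 - 4184483)*8139977 = -3308595565613*8139977 = -26931891806391810901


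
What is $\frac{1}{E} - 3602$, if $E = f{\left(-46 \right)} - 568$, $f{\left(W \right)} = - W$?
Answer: $- \frac{1880245}{522} \approx -3602.0$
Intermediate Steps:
$E = -522$ ($E = \left(-1\right) \left(-46\right) - 568 = 46 - 568 = -522$)
$\frac{1}{E} - 3602 = \frac{1}{-522} - 3602 = - \frac{1}{522} - 3602 = - \frac{1880245}{522}$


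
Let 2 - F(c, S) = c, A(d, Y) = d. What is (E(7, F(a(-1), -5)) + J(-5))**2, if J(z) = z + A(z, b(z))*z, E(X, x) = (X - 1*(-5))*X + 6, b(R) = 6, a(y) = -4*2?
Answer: 12100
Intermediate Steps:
a(y) = -8
F(c, S) = 2 - c
E(X, x) = 6 + X*(5 + X) (E(X, x) = (X + 5)*X + 6 = (5 + X)*X + 6 = X*(5 + X) + 6 = 6 + X*(5 + X))
J(z) = z + z**2 (J(z) = z + z*z = z + z**2)
(E(7, F(a(-1), -5)) + J(-5))**2 = ((6 + 7**2 + 5*7) - 5*(1 - 5))**2 = ((6 + 49 + 35) - 5*(-4))**2 = (90 + 20)**2 = 110**2 = 12100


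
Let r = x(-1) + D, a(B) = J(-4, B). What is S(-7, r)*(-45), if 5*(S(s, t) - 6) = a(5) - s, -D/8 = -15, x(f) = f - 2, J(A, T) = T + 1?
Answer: -387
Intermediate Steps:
J(A, T) = 1 + T
x(f) = -2 + f
D = 120 (D = -8*(-15) = 120)
a(B) = 1 + B
r = 117 (r = (-2 - 1) + 120 = -3 + 120 = 117)
S(s, t) = 36/5 - s/5 (S(s, t) = 6 + ((1 + 5) - s)/5 = 6 + (6 - s)/5 = 6 + (6/5 - s/5) = 36/5 - s/5)
S(-7, r)*(-45) = (36/5 - 1/5*(-7))*(-45) = (36/5 + 7/5)*(-45) = (43/5)*(-45) = -387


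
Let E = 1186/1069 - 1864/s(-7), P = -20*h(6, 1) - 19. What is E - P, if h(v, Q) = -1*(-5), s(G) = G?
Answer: 2891395/7483 ≈ 386.40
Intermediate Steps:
h(v, Q) = 5
P = -119 (P = -20*5 - 19 = -100 - 19 = -119)
E = 2000918/7483 (E = 1186/1069 - 1864/(-7) = 1186*(1/1069) - 1864*(-1)/7 = 1186/1069 - 1*(-1864/7) = 1186/1069 + 1864/7 = 2000918/7483 ≈ 267.40)
E - P = 2000918/7483 - 1*(-119) = 2000918/7483 + 119 = 2891395/7483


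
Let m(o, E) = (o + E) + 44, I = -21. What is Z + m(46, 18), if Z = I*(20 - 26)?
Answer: 234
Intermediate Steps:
m(o, E) = 44 + E + o (m(o, E) = (E + o) + 44 = 44 + E + o)
Z = 126 (Z = -21*(20 - 26) = -21*(-6) = 126)
Z + m(46, 18) = 126 + (44 + 18 + 46) = 126 + 108 = 234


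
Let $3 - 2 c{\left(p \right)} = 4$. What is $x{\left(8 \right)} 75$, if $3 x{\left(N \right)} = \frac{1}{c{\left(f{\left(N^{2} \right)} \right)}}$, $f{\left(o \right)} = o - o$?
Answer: $-50$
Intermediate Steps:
$f{\left(o \right)} = 0$
$c{\left(p \right)} = - \frac{1}{2}$ ($c{\left(p \right)} = \frac{3}{2} - 2 = - \frac{1}{2}$)
$x{\left(N \right)} = - \frac{2}{3}$ ($x{\left(N \right)} = \frac{1}{3 \left(- \frac{1}{2}\right)} = \frac{1}{3} \left(-2\right) = - \frac{2}{3}$)
$x{\left(8 \right)} 75 = \left(- \frac{2}{3}\right) 75 = -50$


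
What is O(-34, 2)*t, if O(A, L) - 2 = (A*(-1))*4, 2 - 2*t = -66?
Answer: 4692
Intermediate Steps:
t = 34 (t = 1 - ½*(-66) = 1 + 33 = 34)
O(A, L) = 2 - 4*A (O(A, L) = 2 + (A*(-1))*4 = 2 - A*4 = 2 - 4*A)
O(-34, 2)*t = (2 - 4*(-34))*34 = (2 + 136)*34 = 138*34 = 4692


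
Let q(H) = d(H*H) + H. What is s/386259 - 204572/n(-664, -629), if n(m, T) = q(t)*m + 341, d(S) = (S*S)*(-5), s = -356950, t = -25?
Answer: -463004596116098/500936184238719 ≈ -0.92428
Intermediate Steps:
d(S) = -5*S² (d(S) = S²*(-5) = -5*S²)
q(H) = H - 5*H⁴ (q(H) = -5*H⁴ + H = H - 5*H⁴)
n(m, T) = 341 - 1953150*m (n(m, T) = (-25 - 5*(-25)⁴)*m + 341 = (-25 - 5*390625)*m + 341 = (-25 - 1953125)*m + 341 = -1953150*m + 341 = 341 - 1953150*m)
s/386259 - 204572/n(-664, -629) = -356950/386259 - 204572/(341 - 1953150*(-664)) = -356950*1/386259 - 204572/(341 + 1296891600) = -356950/386259 - 204572/1296891941 = -463004596116098/500936184238719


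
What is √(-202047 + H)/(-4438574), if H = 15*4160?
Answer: -I*√139647/4438574 ≈ -8.4192e-5*I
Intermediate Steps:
H = 62400
√(-202047 + H)/(-4438574) = √(-202047 + 62400)/(-4438574) = √(-139647)*(-1/4438574) = (I*√139647)*(-1/4438574) = -I*√139647/4438574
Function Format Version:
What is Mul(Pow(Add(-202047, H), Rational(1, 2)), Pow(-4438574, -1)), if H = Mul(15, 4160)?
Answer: Mul(Rational(-1, 4438574), I, Pow(139647, Rational(1, 2))) ≈ Mul(-8.4192e-5, I)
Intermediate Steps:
H = 62400
Mul(Pow(Add(-202047, H), Rational(1, 2)), Pow(-4438574, -1)) = Mul(Pow(Add(-202047, 62400), Rational(1, 2)), Pow(-4438574, -1)) = Mul(Pow(-139647, Rational(1, 2)), Rational(-1, 4438574)) = Mul(Mul(I, Pow(139647, Rational(1, 2))), Rational(-1, 4438574)) = Mul(Rational(-1, 4438574), I, Pow(139647, Rational(1, 2)))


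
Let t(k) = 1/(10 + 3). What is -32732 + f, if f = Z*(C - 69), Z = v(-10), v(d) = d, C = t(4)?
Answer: -416556/13 ≈ -32043.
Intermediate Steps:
t(k) = 1/13
C = 1/13 ≈ 0.076923
Z = -10
f = 8960/13 (f = -10*(1/13 - 69) = -10*(-896/13) = 8960/13 ≈ 689.23)
-32732 + f = -32732 + 8960/13 = -416556/13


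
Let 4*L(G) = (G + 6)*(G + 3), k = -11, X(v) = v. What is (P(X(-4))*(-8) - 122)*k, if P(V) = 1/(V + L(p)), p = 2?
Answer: 4070/3 ≈ 1356.7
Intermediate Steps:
L(G) = (3 + G)*(6 + G)/4 (L(G) = ((G + 6)*(G + 3))/4 = ((6 + G)*(3 + G))/4 = ((3 + G)*(6 + G))/4 = (3 + G)*(6 + G)/4)
P(V) = 1/(10 + V) (P(V) = 1/(V + (9/2 + (1/4)*2**2 + (9/4)*2)) = 1/(V + (9/2 + (1/4)*4 + 9/2)) = 1/(V + (9/2 + 1 + 9/2)) = 1/(V + 10) = 1/(10 + V))
(P(X(-4))*(-8) - 122)*k = (-8/(10 - 4) - 122)*(-11) = (-8/6 - 122)*(-11) = ((1/6)*(-8) - 122)*(-11) = (-4/3 - 122)*(-11) = -370/3*(-11) = 4070/3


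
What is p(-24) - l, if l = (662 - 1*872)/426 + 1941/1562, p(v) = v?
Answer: -38659/1562 ≈ -24.750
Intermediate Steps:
l = 1171/1562 (l = (662 - 872)*(1/426) + 1941*(1/1562) = -210*1/426 + 1941/1562 = -35/71 + 1941/1562 = 1171/1562 ≈ 0.74968)
p(-24) - l = -24 - 1*1171/1562 = -24 - 1171/1562 = -38659/1562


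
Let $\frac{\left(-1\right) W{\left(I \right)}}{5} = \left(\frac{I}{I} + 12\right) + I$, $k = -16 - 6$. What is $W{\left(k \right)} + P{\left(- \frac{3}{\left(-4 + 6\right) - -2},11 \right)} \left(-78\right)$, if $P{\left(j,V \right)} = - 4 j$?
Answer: $-189$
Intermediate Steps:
$k = -22$ ($k = -16 - 6 = -22$)
$W{\left(I \right)} = -65 - 5 I$ ($W{\left(I \right)} = - 5 \left(\left(\frac{I}{I} + 12\right) + I\right) = - 5 \left(\left(1 + 12\right) + I\right) = - 5 \left(13 + I\right) = -65 - 5 I$)
$W{\left(k \right)} + P{\left(- \frac{3}{\left(-4 + 6\right) - -2},11 \right)} \left(-78\right) = \left(-65 - -110\right) + - 4 \left(- \frac{3}{\left(-4 + 6\right) - -2}\right) \left(-78\right) = \left(-65 + 110\right) + - 4 \left(- \frac{3}{2 + 2}\right) \left(-78\right) = 45 + - 4 \left(- \frac{3}{4}\right) \left(-78\right) = 45 + - 4 \left(\left(-3\right) \frac{1}{4}\right) \left(-78\right) = 45 + \left(-4\right) \left(- \frac{3}{4}\right) \left(-78\right) = 45 + 3 \left(-78\right) = 45 - 234 = -189$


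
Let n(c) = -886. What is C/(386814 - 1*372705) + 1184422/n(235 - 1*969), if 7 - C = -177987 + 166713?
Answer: -8350507516/6250287 ≈ -1336.0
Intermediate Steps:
C = 11281 (C = 7 - (-177987 + 166713) = 7 - 1*(-11274) = 7 + 11274 = 11281)
C/(386814 - 1*372705) + 1184422/n(235 - 1*969) = 11281/(386814 - 1*372705) + 1184422/(-886) = 11281/(386814 - 372705) + 1184422*(-1/886) = 11281/14109 - 592211/443 = -8350507516/6250287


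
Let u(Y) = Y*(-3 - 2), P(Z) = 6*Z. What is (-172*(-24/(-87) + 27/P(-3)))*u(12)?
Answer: -366360/29 ≈ -12633.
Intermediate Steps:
u(Y) = -5*Y (u(Y) = Y*(-5) = -5*Y)
(-172*(-24/(-87) + 27/P(-3)))*u(12) = (-172*(-24/(-87) + 27/((6*(-3)))))*(-5*12) = -172*(-24*(-1/87) + 27/(-18))*(-60) = -172*(8/29 + 27*(-1/18))*(-60) = -172*(8/29 - 3/2)*(-60) = -172*(-71/58)*(-60) = (6106/29)*(-60) = -366360/29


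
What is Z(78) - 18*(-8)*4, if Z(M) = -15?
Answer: 561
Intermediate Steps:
Z(78) - 18*(-8)*4 = -15 - 18*(-8)*4 = -15 - (-144)*4 = -15 - 1*(-576) = -15 + 576 = 561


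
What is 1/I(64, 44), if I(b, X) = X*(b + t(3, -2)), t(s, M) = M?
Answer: 1/2728 ≈ 0.00036657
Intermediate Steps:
I(b, X) = X*(-2 + b) (I(b, X) = X*(b - 2) = X*(-2 + b))
1/I(64, 44) = 1/(44*(-2 + 64)) = 1/(44*62) = 1/2728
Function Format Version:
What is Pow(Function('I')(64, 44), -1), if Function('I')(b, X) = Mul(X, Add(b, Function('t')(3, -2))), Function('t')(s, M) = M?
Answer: Rational(1, 2728) ≈ 0.00036657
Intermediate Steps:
Function('I')(b, X) = Mul(X, Add(-2, b)) (Function('I')(b, X) = Mul(X, Add(b, -2)) = Mul(X, Add(-2, b)))
Pow(Function('I')(64, 44), -1) = Pow(Mul(44, Add(-2, 64)), -1) = Pow(Mul(44, 62), -1) = Pow(2728, -1) = Rational(1, 2728)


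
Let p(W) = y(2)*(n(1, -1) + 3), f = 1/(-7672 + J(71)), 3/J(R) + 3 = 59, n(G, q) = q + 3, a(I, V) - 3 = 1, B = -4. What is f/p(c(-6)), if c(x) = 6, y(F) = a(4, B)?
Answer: -14/2148145 ≈ -6.5172e-6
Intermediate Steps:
a(I, V) = 4 (a(I, V) = 3 + 1 = 4)
y(F) = 4
n(G, q) = 3 + q
J(R) = 3/56 (J(R) = 3/(-3 + 59) = 3/56)
f = -56/429629 (f = 1/(-7672 + 3/56) = 1/(-429629/56) = -56/429629 ≈ -0.00013035)
p(W) = 20 (p(W) = 4*((3 - 1) + 3) = 4*(2 + 3) = 4*5 = 20)
f/p(c(-6)) = -56/429629/20 = -56/429629*1/20 = -14/2148145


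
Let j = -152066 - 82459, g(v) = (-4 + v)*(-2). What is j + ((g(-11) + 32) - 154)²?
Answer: -226061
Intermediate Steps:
g(v) = 8 - 2*v
j = -234525
j + ((g(-11) + 32) - 154)² = -234525 + (((8 - 2*(-11)) + 32) - 154)² = -234525 + (((8 + 22) + 32) - 154)² = -234525 + ((30 + 32) - 154)² = -234525 + (62 - 154)² = -234525 + (-92)² = -234525 + 8464 = -226061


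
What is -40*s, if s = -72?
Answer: 2880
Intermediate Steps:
-40*s = -40*(-72) = 2880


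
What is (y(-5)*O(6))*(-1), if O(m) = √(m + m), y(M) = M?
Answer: 10*√3 ≈ 17.320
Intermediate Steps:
O(m) = √2*√m (O(m) = √(2*m) = √2*√m)
(y(-5)*O(6))*(-1) = -5*√2*√6*(-1) = -10*√3*(-1) = 10*√3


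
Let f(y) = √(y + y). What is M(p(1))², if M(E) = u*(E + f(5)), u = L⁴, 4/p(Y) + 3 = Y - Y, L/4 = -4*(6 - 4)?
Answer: 116548232544256/9 - 8796093022208*√10/3 ≈ 3.6779e+12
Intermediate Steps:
L = -32 (L = 4*(-4*(6 - 4)) = 4*(-4*2) = 4*(-8) = -32)
p(Y) = -4/3 (p(Y) = 4/(-3 + (Y - Y)) = 4/(-3 + 0) = 4/(-3) = 4*(-⅓) = -4/3)
f(y) = √2*√y (f(y) = √(2*y) = √2*√y)
u = 1048576 (u = (-32)⁴ = 1048576)
M(E) = 1048576*E + 1048576*√10 (M(E) = 1048576*(E + √2*√5) = 1048576*(E + √10) = 1048576*E + 1048576*√10)
M(p(1))² = (1048576*(-4/3) + 1048576*√10)² = (-4194304/3 + 1048576*√10)²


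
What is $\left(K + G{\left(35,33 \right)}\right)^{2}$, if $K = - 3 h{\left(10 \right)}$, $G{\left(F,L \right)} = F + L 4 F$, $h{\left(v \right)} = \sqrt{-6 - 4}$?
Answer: $21668935 - 27930 i \sqrt{10} \approx 2.1669 \cdot 10^{7} - 88322.0 i$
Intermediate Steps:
$h{\left(v \right)} = i \sqrt{10}$ ($h{\left(v \right)} = \sqrt{-10} = i \sqrt{10}$)
$G{\left(F,L \right)} = F + 4 F L$
$K = - 3 i \sqrt{10} \approx - 9.4868 i$
$\left(K + G{\left(35,33 \right)}\right)^{2} = \left(- 3 i \sqrt{10} + 35 \left(1 + 4 \cdot 33\right)\right)^{2} = \left(- 3 i \sqrt{10} + 35 \left(1 + 132\right)\right)^{2} = \left(- 3 i \sqrt{10} + 35 \cdot 133\right)^{2} = \left(- 3 i \sqrt{10} + 4655\right)^{2} = \left(4655 - 3 i \sqrt{10}\right)^{2}$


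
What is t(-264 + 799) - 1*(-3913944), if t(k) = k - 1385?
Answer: 3913094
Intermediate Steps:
t(k) = -1385 + k
t(-264 + 799) - 1*(-3913944) = (-1385 + (-264 + 799)) - 1*(-3913944) = (-1385 + 535) + 3913944 = -850 + 3913944 = 3913094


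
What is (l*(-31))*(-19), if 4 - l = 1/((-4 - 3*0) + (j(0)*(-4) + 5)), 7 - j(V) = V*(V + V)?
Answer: 64201/27 ≈ 2377.8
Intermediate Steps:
j(V) = 7 - 2*V² (j(V) = 7 - V*(V + V) = 7 - V*2*V = 7 - 2*V²)
l = 109/27 (l = 4 - 1/((-4 - 3*0) + ((7 - 2*0²)*(-4) + 5)) = 4 - 1/((-4 + 0) + ((7 - 2*0)*(-4) + 5)) = 4 - 1/(-4 + ((7 + 0)*(-4) + 5)) = 4 - 1/(-4 + (7*(-4) + 5)) = 4 - 1/(-4 + (-28 + 5)) = 4 - 1/(-4 - 23) = 4 - 1/(-27) = 4 - 1*(-1/27) = 4 + 1/27 = 109/27 ≈ 4.0370)
(l*(-31))*(-19) = ((109/27)*(-31))*(-19) = -3379/27*(-19) = 64201/27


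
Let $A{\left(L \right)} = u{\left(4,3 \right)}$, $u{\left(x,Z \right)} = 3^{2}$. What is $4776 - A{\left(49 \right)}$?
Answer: $4767$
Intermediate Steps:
$u{\left(x,Z \right)} = 9$
$A{\left(L \right)} = 9$
$4776 - A{\left(49 \right)} = 4776 - 9 = 4767$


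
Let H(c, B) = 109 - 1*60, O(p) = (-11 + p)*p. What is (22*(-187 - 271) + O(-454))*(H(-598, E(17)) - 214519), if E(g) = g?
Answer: -43115761980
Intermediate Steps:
O(p) = p*(-11 + p)
H(c, B) = 49 (H(c, B) = 109 - 60 = 49)
(22*(-187 - 271) + O(-454))*(H(-598, E(17)) - 214519) = (22*(-187 - 271) - 454*(-11 - 454))*(49 - 214519) = (22*(-458) - 454*(-465))*(-214470) = (-10076 + 211110)*(-214470) = 201034*(-214470) = -43115761980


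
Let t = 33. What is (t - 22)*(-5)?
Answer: -55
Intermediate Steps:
(t - 22)*(-5) = (33 - 22)*(-5) = 11*(-5) = -55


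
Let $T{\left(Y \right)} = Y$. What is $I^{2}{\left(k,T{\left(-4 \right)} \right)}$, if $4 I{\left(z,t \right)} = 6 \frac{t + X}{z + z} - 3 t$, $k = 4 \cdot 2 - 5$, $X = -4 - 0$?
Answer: $1$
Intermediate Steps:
$X = -4$ ($X = -4 + 0 = -4$)
$k = 3$ ($k = 8 - 5 = 3$)
$I{\left(z,t \right)} = - \frac{3 t}{4} + \frac{3 \left(-4 + t\right)}{4 z}$ ($I{\left(z,t \right)} = \frac{6 \frac{t - 4}{z + z} - 3 t}{4} = \frac{6 \frac{-4 + t}{2 z} - 3 t}{4} = \frac{\frac{3 \left(-4 + t\right)}{z} - 3 t}{4} = \frac{- 3 t + \frac{3 \left(-4 + t\right)}{z}}{4} = - \frac{3 t}{4} + \frac{3 \left(-4 + t\right)}{4 z}$)
$I^{2}{\left(k,T{\left(-4 \right)} \right)} = \left(\frac{3 \left(-4 - 4 - \left(-4\right) 3\right)}{4 \cdot 3}\right)^{2} = \left(\frac{3}{4} \cdot \frac{1}{3} \left(-4 - 4 + 12\right)\right)^{2} = \left(\frac{3}{4} \cdot \frac{1}{3} \cdot 4\right)^{2} = 1^{2} = 1$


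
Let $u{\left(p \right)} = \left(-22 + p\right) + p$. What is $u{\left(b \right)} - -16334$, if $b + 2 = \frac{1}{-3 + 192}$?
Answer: $\frac{3082214}{189} \approx 16308.0$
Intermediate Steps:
$b = - \frac{377}{189}$ ($b = -2 + \frac{1}{-3 + 192} = -2 + \frac{1}{189} = - \frac{377}{189} \approx -1.9947$)
$u{\left(p \right)} = -22 + 2 p$
$u{\left(b \right)} - -16334 = \left(-22 + 2 \left(- \frac{377}{189}\right)\right) - -16334 = \left(-22 - \frac{754}{189}\right) + 16334 = - \frac{4912}{189} + 16334 = \frac{3082214}{189}$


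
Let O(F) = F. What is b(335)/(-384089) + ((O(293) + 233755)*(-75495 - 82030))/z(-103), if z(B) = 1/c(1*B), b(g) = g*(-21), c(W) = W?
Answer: 1458557372507877435/384089 ≈ 3.7974e+12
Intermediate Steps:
b(g) = -21*g
z(B) = 1/B (z(B) = 1/(1*B) = 1/B)
b(335)/(-384089) + ((O(293) + 233755)*(-75495 - 82030))/z(-103) = -21*335/(-384089) + ((293 + 233755)*(-75495 - 82030))/(1/(-103)) = -7035*(-1/384089) + (234048*(-157525))/(-1/103) = 7035/384089 - 36868411200*(-103) = 7035/384089 + 3797446353600 = 1458557372507877435/384089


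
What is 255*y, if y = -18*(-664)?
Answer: 3047760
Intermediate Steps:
y = 11952
255*y = 255*11952 = 3047760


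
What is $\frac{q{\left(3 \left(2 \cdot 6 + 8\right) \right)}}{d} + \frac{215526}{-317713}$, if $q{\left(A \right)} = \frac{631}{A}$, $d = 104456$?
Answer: $- \frac{7222345211}{10648244640} \approx -0.67827$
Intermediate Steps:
$\frac{q{\left(3 \left(2 \cdot 6 + 8\right) \right)}}{d} + \frac{215526}{-317713} = \frac{631 \frac{1}{3 \left(2 \cdot 6 + 8\right)}}{104456} + \frac{215526}{-317713} = \frac{631}{3 \left(12 + 8\right)} \frac{1}{104456} + 215526 \left(- \frac{1}{317713}\right) = \frac{631}{3 \cdot 20} \cdot \frac{1}{104456} - \frac{12678}{18689} = \frac{631}{60} \cdot \frac{1}{104456} - \frac{12678}{18689} = \frac{631}{6267360} - \frac{12678}{18689} = - \frac{7222345211}{10648244640}$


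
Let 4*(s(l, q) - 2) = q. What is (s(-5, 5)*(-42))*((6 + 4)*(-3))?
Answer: 4095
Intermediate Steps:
s(l, q) = 2 + q/4
(s(-5, 5)*(-42))*((6 + 4)*(-3)) = ((2 + (¼)*5)*(-42))*((6 + 4)*(-3)) = ((2 + 5/4)*(-42))*(10*(-3)) = ((13/4)*(-42))*(-30) = -273/2*(-30) = 4095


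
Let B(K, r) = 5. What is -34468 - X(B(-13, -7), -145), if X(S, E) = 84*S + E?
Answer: -34743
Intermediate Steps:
X(S, E) = E + 84*S
-34468 - X(B(-13, -7), -145) = -34468 - (-145 + 84*5) = -34468 - (-145 + 420) = -34468 - 1*275 = -34468 - 275 = -34743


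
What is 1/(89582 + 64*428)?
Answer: 1/116974 ≈ 8.5489e-6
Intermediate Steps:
1/(89582 + 64*428) = 1/(89582 + 27392) = 1/116974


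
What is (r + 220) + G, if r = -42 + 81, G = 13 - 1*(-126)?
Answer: 398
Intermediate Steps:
G = 139 (G = 13 + 126 = 139)
r = 39
(r + 220) + G = (39 + 220) + 139 = 259 + 139 = 398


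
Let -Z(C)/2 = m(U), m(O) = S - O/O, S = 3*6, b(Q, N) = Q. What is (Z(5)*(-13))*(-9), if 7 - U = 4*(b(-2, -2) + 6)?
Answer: -3978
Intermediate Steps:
S = 18
U = -9 (U = 7 - 4*(-2 + 6) = 7 - 4*4 = 7 - 1*16 = 7 - 16 = -9)
m(O) = 17 (m(O) = 18 - O/O = 18 - 1*1 = 18 - 1 = 17)
Z(C) = -34 (Z(C) = -2*17 = -34)
(Z(5)*(-13))*(-9) = -34*(-13)*(-9) = 442*(-9) = -3978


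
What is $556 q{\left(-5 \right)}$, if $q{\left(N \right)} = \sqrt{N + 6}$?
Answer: $556$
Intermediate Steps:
$q{\left(N \right)} = \sqrt{6 + N}$
$556 q{\left(-5 \right)} = 556 \sqrt{6 - 5} = 556 \sqrt{1} = 556 \cdot 1 = 556$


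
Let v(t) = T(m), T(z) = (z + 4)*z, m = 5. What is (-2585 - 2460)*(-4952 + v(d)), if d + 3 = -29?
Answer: 24755815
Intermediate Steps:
d = -32 (d = -3 - 29 = -32)
T(z) = z*(4 + z) (T(z) = (4 + z)*z = z*(4 + z))
v(t) = 45 (v(t) = 5*(4 + 5) = 5*9 = 45)
(-2585 - 2460)*(-4952 + v(d)) = (-2585 - 2460)*(-4952 + 45) = -5045*(-4907) = 24755815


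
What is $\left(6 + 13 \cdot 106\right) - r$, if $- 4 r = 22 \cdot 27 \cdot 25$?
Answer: $\frac{10193}{2} \approx 5096.5$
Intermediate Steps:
$r = - \frac{7425}{2}$ ($r = - \frac{22 \cdot 27 \cdot 25}{4} = - \frac{594 \cdot 25}{4} = \left(- \frac{1}{4}\right) 14850 = - \frac{7425}{2} \approx -3712.5$)
$\left(6 + 13 \cdot 106\right) - r = \left(6 + 13 \cdot 106\right) - - \frac{7425}{2} = \left(6 + 1378\right) + \frac{7425}{2} = 1384 + \frac{7425}{2} = \frac{10193}{2}$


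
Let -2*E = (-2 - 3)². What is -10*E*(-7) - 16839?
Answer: -17714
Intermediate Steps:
E = -25/2 (E = -(-2 - 3)²/2 = -½*(-5)² = -½*25 = -25/2 ≈ -12.500)
-10*E*(-7) - 16839 = -10*(-25/2)*(-7) - 16839 = 125*(-7) - 16839 = -875 - 16839 = -17714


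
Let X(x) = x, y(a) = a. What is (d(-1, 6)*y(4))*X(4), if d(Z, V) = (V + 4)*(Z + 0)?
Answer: -160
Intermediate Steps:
d(Z, V) = Z*(4 + V) (d(Z, V) = (4 + V)*Z = Z*(4 + V))
(d(-1, 6)*y(4))*X(4) = (-(4 + 6)*4)*4 = (-1*10*4)*4 = -10*4*4 = -40*4 = -160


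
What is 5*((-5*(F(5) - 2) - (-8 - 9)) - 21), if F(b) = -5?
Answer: 155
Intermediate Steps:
5*((-5*(F(5) - 2) - (-8 - 9)) - 21) = 5*((-5*(-5 - 2) - (-8 - 9)) - 21) = 5*((-5*(-7) - 1*(-17)) - 21) = 5*((35 + 17) - 21) = 5*(52 - 21) = 5*31 = 155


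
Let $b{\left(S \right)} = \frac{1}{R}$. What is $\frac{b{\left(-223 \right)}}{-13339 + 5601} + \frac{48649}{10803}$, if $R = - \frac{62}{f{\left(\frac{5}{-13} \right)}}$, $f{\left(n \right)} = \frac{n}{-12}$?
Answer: $\frac{93358599961}{20731216272} \approx 4.5033$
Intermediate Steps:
$f{\left(n \right)} = - \frac{n}{12}$ ($f{\left(n \right)} = n \left(- \frac{1}{12}\right) = - \frac{n}{12}$)
$R = - \frac{9672}{5}$ ($R = - \frac{62}{\left(- \frac{1}{12}\right) \frac{5}{-13}} = - \frac{62}{\left(- \frac{1}{12}\right) 5 \left(- \frac{1}{13}\right)} = - \frac{62}{\left(- \frac{1}{12}\right) \left(- \frac{5}{13}\right)} = - \frac{62}{\frac{5}{156}} = \left(-62\right) \frac{156}{5} = - \frac{9672}{5} \approx -1934.4$)
$b{\left(S \right)} = - \frac{5}{9672}$ ($b{\left(S \right)} = \frac{1}{- \frac{9672}{5}} = - \frac{5}{9672}$)
$\frac{b{\left(-223 \right)}}{-13339 + 5601} + \frac{48649}{10803} = - \frac{5}{9672 \left(-13339 + 5601\right)} + \frac{48649}{10803} = - \frac{5}{9672 \left(-7738\right)} + 48649 \cdot \frac{1}{10803} = \left(- \frac{5}{9672}\right) \left(- \frac{1}{7738}\right) + \frac{48649}{10803} = \frac{5}{74841936} + \frac{48649}{10803} = \frac{93358599961}{20731216272}$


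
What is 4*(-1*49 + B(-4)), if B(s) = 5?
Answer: -176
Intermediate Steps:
4*(-1*49 + B(-4)) = 4*(-1*49 + 5) = 4*(-49 + 5) = 4*(-44) = -176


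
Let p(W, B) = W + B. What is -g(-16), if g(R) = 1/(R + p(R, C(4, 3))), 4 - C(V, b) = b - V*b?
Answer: 1/19 ≈ 0.052632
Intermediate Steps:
C(V, b) = 4 - b + V*b (C(V, b) = 4 - (b - V*b) = 4 + (-b + V*b) = 4 - b + V*b)
p(W, B) = B + W
g(R) = 1/(13 + 2*R) (g(R) = 1/(R + ((4 - 1*3 + 4*3) + R)) = 1/(R + ((4 - 3 + 12) + R)) = 1/(R + (13 + R)) = 1/(13 + 2*R))
-g(-16) = -1/(13 + 2*(-16)) = -1/(13 - 32) = -1/(-19) = -1*(-1/19) = 1/19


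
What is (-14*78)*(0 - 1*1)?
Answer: 1092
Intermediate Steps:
(-14*78)*(0 - 1*1) = -1092*(0 - 1) = -1092*(-1) = 1092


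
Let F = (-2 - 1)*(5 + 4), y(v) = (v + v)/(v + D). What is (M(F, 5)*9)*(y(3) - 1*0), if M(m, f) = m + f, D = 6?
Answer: -132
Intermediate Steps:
y(v) = 2*v/(6 + v) (y(v) = (v + v)/(v + 6) = (2*v)/(6 + v) = 2*v/(6 + v))
F = -27 (F = -3*9 = -27)
M(m, f) = f + m
(M(F, 5)*9)*(y(3) - 1*0) = ((5 - 27)*9)*(2*3/(6 + 3) - 1*0) = (-22*9)*(2*3/9 + 0) = -198*(2*3*(⅑) + 0) = -198*(⅔ + 0) = -198*⅔ = -132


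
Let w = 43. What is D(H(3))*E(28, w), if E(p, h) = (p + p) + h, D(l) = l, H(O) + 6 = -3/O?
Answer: -693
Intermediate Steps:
H(O) = -6 - 3/O
E(p, h) = h + 2*p (E(p, h) = 2*p + h = h + 2*p)
D(H(3))*E(28, w) = (-6 - 3/3)*(43 + 2*28) = (-6 - 3*⅓)*(43 + 56) = (-6 - 1)*99 = -7*99 = -693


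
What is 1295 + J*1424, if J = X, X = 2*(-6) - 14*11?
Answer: -235089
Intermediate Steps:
X = -166 (X = -12 - 154 = -166)
J = -166
1295 + J*1424 = 1295 - 166*1424 = 1295 - 236384 = -235089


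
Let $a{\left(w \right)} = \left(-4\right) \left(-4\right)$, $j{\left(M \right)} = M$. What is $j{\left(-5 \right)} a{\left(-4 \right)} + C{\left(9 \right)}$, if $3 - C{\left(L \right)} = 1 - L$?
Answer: $-69$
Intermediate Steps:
$a{\left(w \right)} = 16$
$C{\left(L \right)} = 2 + L$ ($C{\left(L \right)} = 3 - \left(1 - L\right) = 3 + \left(-1 + L\right) = 2 + L$)
$j{\left(-5 \right)} a{\left(-4 \right)} + C{\left(9 \right)} = \left(-5\right) 16 + \left(2 + 9\right) = -80 + 11 = -69$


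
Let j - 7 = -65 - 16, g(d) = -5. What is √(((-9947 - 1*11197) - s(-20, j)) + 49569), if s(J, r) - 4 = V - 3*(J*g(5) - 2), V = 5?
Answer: 3*√3190 ≈ 169.44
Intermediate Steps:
j = -74 (j = 7 + (-65 - 16) = 7 - 81 = -74)
s(J, r) = 15 + 15*J (s(J, r) = 4 + (5 - 3*(J*(-5) - 2)) = 4 + (5 - 3*(-5*J - 2)) = 4 + (5 - 3*(-2 - 5*J)) = 4 + (5 + (6 + 15*J)) = 4 + (11 + 15*J) = 15 + 15*J)
√(((-9947 - 1*11197) - s(-20, j)) + 49569) = √(((-9947 - 1*11197) - (15 + 15*(-20))) + 49569) = √(((-9947 - 11197) - (15 - 300)) + 49569) = √((-21144 - 1*(-285)) + 49569) = √((-21144 + 285) + 49569) = √(-20859 + 49569) = √28710 = 3*√3190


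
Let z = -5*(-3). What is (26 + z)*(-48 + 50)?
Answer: 82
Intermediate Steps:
z = 15
(26 + z)*(-48 + 50) = (26 + 15)*(-48 + 50) = 41*2 = 82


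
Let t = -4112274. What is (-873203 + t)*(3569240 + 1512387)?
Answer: -25334334531079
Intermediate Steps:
(-873203 + t)*(3569240 + 1512387) = (-873203 - 4112274)*(3569240 + 1512387) = -4985477*5081627 = -25334334531079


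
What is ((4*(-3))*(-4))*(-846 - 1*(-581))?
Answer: -12720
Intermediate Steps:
((4*(-3))*(-4))*(-846 - 1*(-581)) = (-12*(-4))*(-846 + 581) = 48*(-265) = -12720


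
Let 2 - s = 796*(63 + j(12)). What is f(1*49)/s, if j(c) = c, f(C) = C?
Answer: -49/59698 ≈ -0.00082080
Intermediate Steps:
s = -59698 (s = 2 - 796*(63 + 12) = 2 - 796*75 = 2 - 1*59700 = 2 - 59700 = -59698)
f(1*49)/s = (1*49)/(-59698) = 49*(-1/59698) = -49/59698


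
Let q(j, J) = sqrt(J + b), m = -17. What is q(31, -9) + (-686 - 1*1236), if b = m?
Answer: -1922 + I*sqrt(26) ≈ -1922.0 + 5.099*I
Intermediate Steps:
b = -17
q(j, J) = sqrt(-17 + J) (q(j, J) = sqrt(J - 17) = sqrt(-17 + J))
q(31, -9) + (-686 - 1*1236) = sqrt(-17 - 9) + (-686 - 1*1236) = sqrt(-26) + (-686 - 1236) = I*sqrt(26) - 1922 = -1922 + I*sqrt(26)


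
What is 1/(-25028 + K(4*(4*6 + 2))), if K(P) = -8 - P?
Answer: -1/25140 ≈ -3.9777e-5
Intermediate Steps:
1/(-25028 + K(4*(4*6 + 2))) = 1/(-25028 + (-8 - 4*(4*6 + 2))) = 1/(-25028 + (-8 - 4*(24 + 2))) = 1/(-25028 + (-8 - 4*26)) = 1/(-25028 + (-8 - 1*104)) = 1/(-25028 + (-8 - 104)) = 1/(-25028 - 112) = 1/(-25140) = -1/25140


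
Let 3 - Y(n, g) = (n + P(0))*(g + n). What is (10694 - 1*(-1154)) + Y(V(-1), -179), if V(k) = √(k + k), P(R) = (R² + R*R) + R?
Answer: 11853 + 179*I*√2 ≈ 11853.0 + 253.14*I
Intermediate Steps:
P(R) = R + 2*R² (P(R) = (R² + R²) + R = 2*R² + R = R + 2*R²)
V(k) = √2*√k (V(k) = √(2*k) = √2*√k)
Y(n, g) = 3 - n*(g + n) (Y(n, g) = 3 - (n + 0*(1 + 2*0))*(g + n) = 3 - (n + 0*(1 + 0))*(g + n) = 3 - (n + 0*1)*(g + n) = 3 - (n + 0)*(g + n) = 3 - n*(g + n))
(10694 - 1*(-1154)) + Y(V(-1), -179) = (10694 - 1*(-1154)) + (3 - (√2*√(-1))² - 1*(-179)*√2*√(-1)) = (10694 + 1154) + (3 - (√2*I)² - 1*(-179)*√2*I) = 11848 + (3 - (I*√2)² - 1*(-179)*I*√2) = 11848 + (3 - 1*(-2) + 179*I*√2) = 11848 + (3 + 2 + 179*I*√2) = 11848 + (5 + 179*I*√2) = 11853 + 179*I*√2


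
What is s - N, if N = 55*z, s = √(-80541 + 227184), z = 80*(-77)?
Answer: 338800 + √146643 ≈ 3.3918e+5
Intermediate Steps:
z = -6160
s = √146643 ≈ 382.94
N = -338800 (N = 55*(-6160) = -338800)
s - N = √146643 - 1*(-338800) = √146643 + 338800 = 338800 + √146643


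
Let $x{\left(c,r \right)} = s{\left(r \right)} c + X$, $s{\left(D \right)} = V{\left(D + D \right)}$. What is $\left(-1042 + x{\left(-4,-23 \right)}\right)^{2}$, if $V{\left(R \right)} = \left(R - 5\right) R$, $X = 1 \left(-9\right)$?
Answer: $108889225$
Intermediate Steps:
$X = -9$
$V{\left(R \right)} = R \left(-5 + R\right)$ ($V{\left(R \right)} = \left(-5 + R\right) R = R \left(-5 + R\right)$)
$s{\left(D \right)} = 2 D \left(-5 + 2 D\right)$ ($s{\left(D \right)} = \left(D + D\right) \left(-5 + \left(D + D\right)\right) = 2 D \left(-5 + 2 D\right)$)
$x{\left(c,r \right)} = -9 + 2 c r \left(-5 + 2 r\right)$ ($x{\left(c,r \right)} = 2 r \left(-5 + 2 r\right) c - 9 = 2 c r \left(-5 + 2 r\right) - 9 = -9 + 2 c r \left(-5 + 2 r\right)$)
$\left(-1042 + x{\left(-4,-23 \right)}\right)^{2} = \left(-1042 + \left(-9 + 2 \left(-4\right) \left(-23\right) \left(-5 + 2 \left(-23\right)\right)\right)\right)^{2} = \left(-1042 + \left(-9 + 2 \left(-4\right) \left(-23\right) \left(-5 - 46\right)\right)\right)^{2} = \left(-1042 + \left(-9 + 2 \left(-4\right) \left(-23\right) \left(-51\right)\right)\right)^{2} = \left(-1042 - 9393\right)^{2} = \left(-10435\right)^{2} = 108889225$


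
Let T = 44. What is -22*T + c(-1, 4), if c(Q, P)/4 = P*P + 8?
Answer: -872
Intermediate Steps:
c(Q, P) = 32 + 4*P² (c(Q, P) = 4*(P*P + 8) = 4*(P² + 8) = 4*(8 + P²) = 32 + 4*P²)
-22*T + c(-1, 4) = -22*44 + (32 + 4*4²) = -968 + (32 + 4*16) = -968 + (32 + 64) = -968 + 96 = -872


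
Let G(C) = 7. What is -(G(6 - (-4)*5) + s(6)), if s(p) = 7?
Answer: -14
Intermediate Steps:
-(G(6 - (-4)*5) + s(6)) = -(7 + 7) = -1*14 = -14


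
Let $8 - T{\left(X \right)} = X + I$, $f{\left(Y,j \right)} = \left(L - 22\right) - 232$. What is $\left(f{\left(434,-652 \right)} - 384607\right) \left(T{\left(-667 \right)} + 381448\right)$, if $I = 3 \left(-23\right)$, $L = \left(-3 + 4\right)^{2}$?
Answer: $-147090413120$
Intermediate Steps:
$L = 1$ ($L = 1^{2} = 1$)
$I = -69$
$f{\left(Y,j \right)} = -253$ ($f{\left(Y,j \right)} = \left(1 - 22\right) - 232 = -21 - 232 = -253$)
$T{\left(X \right)} = 77 - X$ ($T{\left(X \right)} = 8 - \left(X - 69\right) = 8 - \left(-69 + X\right) = 77 - X$)
$\left(f{\left(434,-652 \right)} - 384607\right) \left(T{\left(-667 \right)} + 381448\right) = \left(-253 - 384607\right) \left(\left(77 - -667\right) + 381448\right) = - 384860 \left(\left(77 + 667\right) + 381448\right) = - 384860 \left(744 + 381448\right) = \left(-384860\right) 382192 = -147090413120$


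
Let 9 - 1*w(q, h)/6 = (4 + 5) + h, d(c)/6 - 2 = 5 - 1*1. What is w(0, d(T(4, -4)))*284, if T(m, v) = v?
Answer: -61344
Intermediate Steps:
d(c) = 36 (d(c) = 12 + 6*(5 - 1*1) = 12 + 6*(5 - 1) = 12 + 6*4 = 12 + 24 = 36)
w(q, h) = -6*h (w(q, h) = 54 - 6*((4 + 5) + h) = 54 - 6*(9 + h) = 54 + (-54 - 6*h) = -6*h)
w(0, d(T(4, -4)))*284 = -6*36*284 = -216*284 = -61344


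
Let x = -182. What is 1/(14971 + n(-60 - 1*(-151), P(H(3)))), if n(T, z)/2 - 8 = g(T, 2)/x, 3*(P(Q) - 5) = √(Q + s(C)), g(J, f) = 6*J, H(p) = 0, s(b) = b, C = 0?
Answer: 1/14981 ≈ 6.6751e-5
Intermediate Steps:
P(Q) = 5 + √Q/3 (P(Q) = 5 + √(Q + 0)/3 = 5 + √Q/3)
n(T, z) = 16 - 6*T/91 (n(T, z) = 16 + 2*((6*T)/(-182)) = 16 + 2*((6*T)*(-1/182)) = 16 + 2*(-3*T/91) = 16 - 6*T/91)
1/(14971 + n(-60 - 1*(-151), P(H(3)))) = 1/(14971 + (16 - 6*(-60 - 1*(-151))/91)) = 1/(14971 + (16 - 6*(-60 + 151)/91)) = 1/(14971 + (16 - 6/91*91)) = 1/(14971 + (16 - 6)) = 1/(14971 + 10) = 1/14981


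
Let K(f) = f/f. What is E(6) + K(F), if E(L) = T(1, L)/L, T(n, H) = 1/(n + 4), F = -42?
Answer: 31/30 ≈ 1.0333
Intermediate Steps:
T(n, H) = 1/(4 + n)
E(L) = 1/(5*L) (E(L) = 1/((4 + 1)*L) = 1/(5*L))
K(f) = 1
E(6) + K(F) = (⅕)/6 + 1 = (⅕)*(⅙) + 1 = 1/30 + 1 = 31/30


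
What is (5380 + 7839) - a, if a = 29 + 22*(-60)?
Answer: 14510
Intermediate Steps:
a = -1291 (a = 29 - 1320 = -1291)
(5380 + 7839) - a = (5380 + 7839) - 1*(-1291) = 13219 + 1291 = 14510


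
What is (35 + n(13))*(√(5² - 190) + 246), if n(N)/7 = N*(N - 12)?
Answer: 30996 + 126*I*√165 ≈ 30996.0 + 1618.5*I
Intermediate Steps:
n(N) = 7*N*(-12 + N) (n(N) = 7*(N*(N - 12)) = 7*(N*(-12 + N)) = 7*N*(-12 + N))
(35 + n(13))*(√(5² - 190) + 246) = (35 + 7*13*(-12 + 13))*(√(5² - 190) + 246) = (35 + 7*13*1)*(√(25 - 190) + 246) = (35 + 91)*(√(-165) + 246) = 126*(I*√165 + 246) = 126*(246 + I*√165) = 30996 + 126*I*√165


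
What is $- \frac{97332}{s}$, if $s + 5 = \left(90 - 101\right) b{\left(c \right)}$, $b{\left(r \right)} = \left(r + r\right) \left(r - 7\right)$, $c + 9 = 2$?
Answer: $\frac{97332}{2161} \approx 45.04$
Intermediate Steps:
$c = -7$ ($c = -9 + 2 = -7$)
$b{\left(r \right)} = 2 r \left(-7 + r\right)$
$s = -2161$ ($s = -5 + \left(90 - 101\right) 2 \left(-7\right) \left(-7 - 7\right) = -5 - 11 \cdot 2 \left(-7\right) \left(-14\right) = -5 - 2156 = -2161$)
$- \frac{97332}{s} = - \frac{97332}{-2161} = \left(-97332\right) \left(- \frac{1}{2161}\right) = \frac{97332}{2161}$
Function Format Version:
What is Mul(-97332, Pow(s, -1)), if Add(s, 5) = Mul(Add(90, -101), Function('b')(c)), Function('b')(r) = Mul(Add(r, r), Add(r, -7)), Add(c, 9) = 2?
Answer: Rational(97332, 2161) ≈ 45.040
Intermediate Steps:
c = -7 (c = Add(-9, 2) = -7)
Function('b')(r) = Mul(2, r, Add(-7, r)) (Function('b')(r) = Mul(Mul(2, r), Add(-7, r)) = Mul(2, r, Add(-7, r)))
s = -2161 (s = Add(-5, Mul(Add(90, -101), Mul(2, -7, Add(-7, -7)))) = Add(-5, Mul(-11, Mul(2, -7, -14))) = Add(-5, Mul(-11, 196)) = Add(-5, -2156) = -2161)
Mul(-97332, Pow(s, -1)) = Mul(-97332, Pow(-2161, -1)) = Mul(-97332, Rational(-1, 2161)) = Rational(97332, 2161)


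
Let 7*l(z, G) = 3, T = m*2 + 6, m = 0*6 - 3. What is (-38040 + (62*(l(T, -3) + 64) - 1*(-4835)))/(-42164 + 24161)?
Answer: 204473/126021 ≈ 1.6225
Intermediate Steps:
m = -3 (m = 0 - 3 = -3)
T = 0 (T = -3*2 + 6 = -6 + 6 = 0)
l(z, G) = 3/7 (l(z, G) = (1/7)*3 = 3/7)
(-38040 + (62*(l(T, -3) + 64) - 1*(-4835)))/(-42164 + 24161) = (-38040 + (62*(3/7 + 64) - 1*(-4835)))/(-42164 + 24161) = (-38040 + (62*(451/7) + 4835))/(-18003) = (-38040 + (27962/7 + 4835))*(-1/18003) = (-38040 + 61807/7)*(-1/18003) = -204473/7*(-1/18003) = 204473/126021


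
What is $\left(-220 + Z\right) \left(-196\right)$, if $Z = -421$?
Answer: $125636$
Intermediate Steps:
$\left(-220 + Z\right) \left(-196\right) = \left(-220 - 421\right) \left(-196\right) = \left(-641\right) \left(-196\right) = 125636$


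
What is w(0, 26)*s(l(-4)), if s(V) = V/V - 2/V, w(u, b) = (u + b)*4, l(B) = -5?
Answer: 728/5 ≈ 145.60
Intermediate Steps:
w(u, b) = 4*b + 4*u (w(u, b) = (b + u)*4 = 4*b + 4*u)
s(V) = 1 - 2/V
w(0, 26)*s(l(-4)) = (4*26 + 4*0)*((-2 - 5)/(-5)) = (104 + 0)*(-⅕*(-7)) = 104*(7/5) = 728/5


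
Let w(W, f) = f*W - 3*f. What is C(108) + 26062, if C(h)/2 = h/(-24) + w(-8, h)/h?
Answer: 26031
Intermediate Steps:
w(W, f) = -3*f + W*f (w(W, f) = W*f - 3*f = -3*f + W*f)
C(h) = -22 - h/12 (C(h) = 2*(h/(-24) + (h*(-3 - 8))/h) = 2*(h*(-1/24) + (h*(-11))/h) = 2*(-h/24 + (-11*h)/h) = 2*(-h/24 - 11) = 2*(-11 - h/24) = -22 - h/12)
C(108) + 26062 = (-22 - 1/12*108) + 26062 = (-22 - 9) + 26062 = -31 + 26062 = 26031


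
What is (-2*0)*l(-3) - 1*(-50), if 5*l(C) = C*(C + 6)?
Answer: 50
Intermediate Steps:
l(C) = C*(6 + C)/5 (l(C) = (C*(C + 6))/5 = (C*(6 + C))/5 = C*(6 + C)/5)
(-2*0)*l(-3) - 1*(-50) = (-2*0)*((1/5)*(-3)*(6 - 3)) - 1*(-50) = 0*((1/5)*(-3)*3) + 50 = 0*(-9/5) + 50 = 0 + 50 = 50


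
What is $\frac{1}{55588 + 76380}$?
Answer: $\frac{1}{131968} \approx 7.5776 \cdot 10^{-6}$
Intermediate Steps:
$\frac{1}{55588 + 76380} = \frac{1}{131968}$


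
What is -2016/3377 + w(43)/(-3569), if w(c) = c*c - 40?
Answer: -13304097/12052513 ≈ -1.1038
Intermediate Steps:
w(c) = -40 + c² (w(c) = c² - 40 = -40 + c²)
-2016/3377 + w(43)/(-3569) = -2016/3377 + (-40 + 43²)/(-3569) = -2016*1/3377 + (-40 + 1849)*(-1/3569) = -2016/3377 + 1809*(-1/3569) = -2016/3377 - 1809/3569 = -13304097/12052513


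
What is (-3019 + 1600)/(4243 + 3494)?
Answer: -473/2579 ≈ -0.18340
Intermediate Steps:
(-3019 + 1600)/(4243 + 3494) = -1419/7737 = -1419*1/7737 = -473/2579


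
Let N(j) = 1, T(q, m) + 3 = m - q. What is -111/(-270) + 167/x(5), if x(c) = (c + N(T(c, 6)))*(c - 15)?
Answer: -427/180 ≈ -2.3722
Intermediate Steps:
T(q, m) = -3 + m - q (T(q, m) = -3 + (m - q) = -3 + m - q)
x(c) = (1 + c)*(-15 + c) (x(c) = (c + 1)*(c - 15) = (1 + c)*(-15 + c))
-111/(-270) + 167/x(5) = -111/(-270) + 167/(-15 + 5**2 - 14*5) = -111*(-1/270) + 167/(-15 + 25 - 70) = 37/90 + 167/(-60) = 37/90 + 167*(-1/60) = 37/90 - 167/60 = -427/180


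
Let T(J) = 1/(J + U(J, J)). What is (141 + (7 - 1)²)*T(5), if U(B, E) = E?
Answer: 177/10 ≈ 17.700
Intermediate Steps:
T(J) = 1/(2*J) (T(J) = 1/(J + J) = 1/(2*J))
(141 + (7 - 1)²)*T(5) = (141 + (7 - 1)²)*((½)/5) = (141 + 6²)*((½)*(⅕)) = (141 + 36)*(⅒) = 177*(⅒) = 177/10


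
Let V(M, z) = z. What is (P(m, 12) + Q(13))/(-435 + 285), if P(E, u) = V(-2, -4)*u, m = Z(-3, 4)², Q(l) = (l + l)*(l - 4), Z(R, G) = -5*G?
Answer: -31/25 ≈ -1.2400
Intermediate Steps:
Q(l) = 2*l*(-4 + l) (Q(l) = (2*l)*(-4 + l) = 2*l*(-4 + l))
m = 400 (m = (-5*4)² = (-20)² = 400)
P(E, u) = -4*u
(P(m, 12) + Q(13))/(-435 + 285) = (-4*12 + 2*13*(-4 + 13))/(-435 + 285) = (-48 + 2*13*9)/(-150) = (-48 + 234)*(-1/150) = 186*(-1/150) = -31/25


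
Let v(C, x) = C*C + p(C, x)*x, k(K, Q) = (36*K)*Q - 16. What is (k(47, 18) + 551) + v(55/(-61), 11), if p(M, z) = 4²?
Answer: 115975432/3721 ≈ 31168.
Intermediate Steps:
p(M, z) = 16
k(K, Q) = -16 + 36*K*Q (k(K, Q) = 36*K*Q - 16 = -16 + 36*K*Q)
v(C, x) = C² + 16*x (v(C, x) = C*C + 16*x = C² + 16*x)
(k(47, 18) + 551) + v(55/(-61), 11) = ((-16 + 36*47*18) + 551) + ((55/(-61))² + 16*11) = ((-16 + 30456) + 551) + ((55*(-1/61))² + 176) = (30440 + 551) + ((-55/61)² + 176) = 30991 + (3025/3721 + 176) = 30991 + 657921/3721 = 115975432/3721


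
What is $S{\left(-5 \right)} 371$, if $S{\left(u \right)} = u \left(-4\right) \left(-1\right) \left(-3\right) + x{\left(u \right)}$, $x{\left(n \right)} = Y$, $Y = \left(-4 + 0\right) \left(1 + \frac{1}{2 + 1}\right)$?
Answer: $\frac{60844}{3} \approx 20281.0$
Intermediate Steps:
$Y = - \frac{16}{3}$ ($Y = - 4 \left(1 + \frac{1}{3}\right) = \left(-4\right) \frac{4}{3} = - \frac{16}{3} \approx -5.3333$)
$x{\left(n \right)} = - \frac{16}{3}$
$S{\left(u \right)} = - \frac{16}{3} - 12 u$ ($S{\left(u \right)} = u \left(-4\right) \left(-1\right) \left(-3\right) - \frac{16}{3} = u 4 \left(-3\right) - \frac{16}{3} = u \left(-12\right) - \frac{16}{3} = - 12 u - \frac{16}{3} = - \frac{16}{3} - 12 u$)
$S{\left(-5 \right)} 371 = \left(- \frac{16}{3} - -60\right) 371 = \left(- \frac{16}{3} + 60\right) 371 = \frac{164}{3} \cdot 371 = \frac{60844}{3}$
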